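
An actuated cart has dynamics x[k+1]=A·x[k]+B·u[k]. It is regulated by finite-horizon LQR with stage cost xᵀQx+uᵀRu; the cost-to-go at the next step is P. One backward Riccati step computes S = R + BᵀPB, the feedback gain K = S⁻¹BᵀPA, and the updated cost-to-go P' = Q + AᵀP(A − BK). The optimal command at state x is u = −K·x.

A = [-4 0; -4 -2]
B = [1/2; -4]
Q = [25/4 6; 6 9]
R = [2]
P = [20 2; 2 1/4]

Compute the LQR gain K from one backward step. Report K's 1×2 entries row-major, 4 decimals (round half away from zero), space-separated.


-2.6667 0.0000

BᵀP = [2.0000 0.0000]
S = R + BᵀPB = [2] + [1.0000] = [3.0000]
BᵀPA = [-8.0000 0.0000]
K = S⁻¹·BᵀPA = [-2.6667 0.0000]
A−BK = [-2.6667 0.0000; -14.6667 -2.0000]
AᵀP(A−BK) = [366.6667 18.0000; 18.0000 1.0000]
P' = Q + AᵀP(A−BK) = [372.9167 24.0000; 24.0000 10.0000]
tr(P') = 382.9167


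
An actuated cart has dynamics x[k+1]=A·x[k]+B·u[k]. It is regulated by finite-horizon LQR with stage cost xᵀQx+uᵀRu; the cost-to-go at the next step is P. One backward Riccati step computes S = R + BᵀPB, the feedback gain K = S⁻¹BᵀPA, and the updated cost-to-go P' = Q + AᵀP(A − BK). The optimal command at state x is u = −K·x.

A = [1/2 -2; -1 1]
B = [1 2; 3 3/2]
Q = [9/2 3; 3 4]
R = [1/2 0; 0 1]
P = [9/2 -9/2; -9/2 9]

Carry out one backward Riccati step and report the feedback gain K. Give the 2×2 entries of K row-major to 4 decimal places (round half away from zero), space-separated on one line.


-0.5848 1.0452 0.4764 -1.3438

BᵀP = [-9.0000 22.5000; 2.2500 4.5000]
S = R + BᵀPB = [1/2 0; 0 1] + [58.5000 15.7500; 15.7500 11.2500] = [59.0000 15.7500; 15.7500 12.2500]
BᵀPA = [-27.0000 40.5000; -3.3750 0.0000]
K = S⁻¹·BᵀPA = [-0.5848 1.0452; 0.4764 -1.3438]
A−BK = [0.1321 -0.3576; 0.0398 -0.1198]
AᵀP(A−BK) = [0.4433 -1.0659; -1.0659 2.6710]
P' = Q + AᵀP(A−BK) = [4.9433 1.9341; 1.9341 6.6710]
tr(P') = 11.6143


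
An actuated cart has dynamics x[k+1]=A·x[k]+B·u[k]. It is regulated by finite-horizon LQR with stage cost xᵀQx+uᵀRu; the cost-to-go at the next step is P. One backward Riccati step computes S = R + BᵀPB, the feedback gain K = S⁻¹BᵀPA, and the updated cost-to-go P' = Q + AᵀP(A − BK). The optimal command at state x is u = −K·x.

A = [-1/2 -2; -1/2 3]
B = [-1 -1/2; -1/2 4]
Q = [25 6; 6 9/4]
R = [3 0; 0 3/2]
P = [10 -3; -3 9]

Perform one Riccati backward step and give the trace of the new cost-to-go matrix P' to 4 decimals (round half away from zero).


34.4907

BᵀP = [-8.5000 -1.5000; -17.0000 37.5000]
S = R + BᵀPB = [3 0; 0 3/2] + [9.2500 -1.7500; -1.7500 158.5000] = [12.2500 -1.7500; -1.7500 160.0000]
BᵀPA = [5.0000 12.5000; -10.2500 146.5000]
K = S⁻¹·BᵀPA = [0.3996 1.1530; -0.0597 0.9282]
A−BK = [-0.1302 -0.3829; -0.0614 -0.1364]
AᵀP(A−BK) = [0.6400 1.7494; 1.7494 6.6007]
P' = Q + AᵀP(A−BK) = [25.6400 7.7494; 7.7494 8.8507]
tr(P') = 34.4907


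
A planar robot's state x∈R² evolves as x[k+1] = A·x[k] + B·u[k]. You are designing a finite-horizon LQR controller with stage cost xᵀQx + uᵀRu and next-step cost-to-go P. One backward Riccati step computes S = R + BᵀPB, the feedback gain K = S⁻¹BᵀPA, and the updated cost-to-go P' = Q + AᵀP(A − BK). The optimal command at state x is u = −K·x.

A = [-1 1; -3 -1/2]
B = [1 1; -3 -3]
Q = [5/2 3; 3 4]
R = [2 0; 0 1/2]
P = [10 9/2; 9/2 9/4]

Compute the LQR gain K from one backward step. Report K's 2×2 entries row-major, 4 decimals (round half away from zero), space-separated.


BᵀP = [-3.5000 -2.2500; -3.5000 -2.2500]
S = R + BᵀPB = [2 0; 0 1/2] + [3.2500 3.2500; 3.2500 3.2500] = [5.2500 3.2500; 3.2500 3.7500]
BᵀPA = [10.2500 -2.3750; 10.2500 -2.3750]
K = S⁻¹·BᵀPA = [0.5616 -0.1301; 2.2466 -0.5205]
A−BK = [-3.8082 1.6507; 5.4247 -2.4521]
AᵀP(A−BK) = [28.4658 -11.2055; -11.2055 4.5171]
P' = Q + AᵀP(A−BK) = [30.9658 -8.2055; -8.2055 8.5171]
tr(P') = 39.4829

0.5616 -0.1301 2.2466 -0.5205


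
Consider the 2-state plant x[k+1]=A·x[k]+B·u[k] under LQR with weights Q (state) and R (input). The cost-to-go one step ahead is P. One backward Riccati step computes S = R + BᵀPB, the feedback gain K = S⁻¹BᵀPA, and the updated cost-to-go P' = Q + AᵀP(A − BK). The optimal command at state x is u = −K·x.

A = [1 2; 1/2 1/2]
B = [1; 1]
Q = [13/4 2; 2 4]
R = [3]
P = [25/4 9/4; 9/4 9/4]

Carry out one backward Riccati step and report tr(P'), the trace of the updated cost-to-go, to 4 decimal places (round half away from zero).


BᵀP = [8.5000 4.5000]
S = R + BᵀPB = [3] + [13.0000] = [16.0000]
BᵀPA = [10.7500 19.2500]
K = S⁻¹·BᵀPA = [0.6719 1.2031]
A−BK = [0.3281 0.7969; -0.1719 -0.7031]
AᵀP(A−BK) = [1.8398 3.5039; 3.5039 6.9023]
P' = Q + AᵀP(A−BK) = [5.0898 5.5039; 5.5039 10.9023]
tr(P') = 15.9922

15.9922


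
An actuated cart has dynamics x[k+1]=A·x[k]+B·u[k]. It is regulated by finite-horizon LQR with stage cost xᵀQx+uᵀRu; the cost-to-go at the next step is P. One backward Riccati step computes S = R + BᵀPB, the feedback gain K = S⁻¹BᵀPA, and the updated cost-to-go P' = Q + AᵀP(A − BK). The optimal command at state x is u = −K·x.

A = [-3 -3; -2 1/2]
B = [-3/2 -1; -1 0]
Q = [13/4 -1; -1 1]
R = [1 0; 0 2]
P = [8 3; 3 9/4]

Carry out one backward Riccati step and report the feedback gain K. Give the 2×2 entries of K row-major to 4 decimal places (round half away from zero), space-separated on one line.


1.7419 1.0161 0.3871 0.7258

BᵀP = [-15.0000 -6.7500; -8.0000 -3.0000]
S = R + BᵀPB = [1 0; 0 2] + [29.2500 15.0000; 15.0000 8.0000] = [30.2500 15.0000; 15.0000 10.0000]
BᵀPA = [58.5000 41.6250; 30.0000 22.5000]
K = S⁻¹·BᵀPA = [1.7419 1.0161; 0.3871 0.7258]
A−BK = [0.0000 -0.7500; -0.2581 1.5161]
AᵀP(A−BK) = [3.4839 2.0323; 2.0323 4.9355]
P' = Q + AᵀP(A−BK) = [6.7339 1.0323; 1.0323 5.9355]
tr(P') = 12.6694


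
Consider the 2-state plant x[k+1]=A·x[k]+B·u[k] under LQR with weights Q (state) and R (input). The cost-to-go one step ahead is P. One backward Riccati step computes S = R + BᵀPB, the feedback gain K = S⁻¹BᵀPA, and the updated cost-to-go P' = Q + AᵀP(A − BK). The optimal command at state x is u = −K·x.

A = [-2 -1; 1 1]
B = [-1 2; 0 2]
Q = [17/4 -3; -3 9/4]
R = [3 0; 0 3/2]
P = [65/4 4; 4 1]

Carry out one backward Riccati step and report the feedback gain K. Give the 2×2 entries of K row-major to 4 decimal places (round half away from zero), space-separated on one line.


BᵀP = [-16.2500 -4.0000; 40.5000 10.0000]
S = R + BᵀPB = [3 0; 0 3/2] + [16.2500 -40.5000; -40.5000 101.0000] = [19.2500 -40.5000; -40.5000 102.5000]
BᵀPA = [28.5000 12.2500; -71.0000 -30.5000]
K = S⁻¹·BᵀPA = [0.1374 0.0612; -0.6384 -0.2734]
A−BK = [-0.5858 -0.3920; 2.2768 1.5468]
AᵀP(A−BK) = [0.7582 0.3459; 0.3459 0.1622]
P' = Q + AᵀP(A−BK) = [5.0082 -2.6541; -2.6541 2.4122]
tr(P') = 7.4204

0.1374 0.0612 -0.6384 -0.2734


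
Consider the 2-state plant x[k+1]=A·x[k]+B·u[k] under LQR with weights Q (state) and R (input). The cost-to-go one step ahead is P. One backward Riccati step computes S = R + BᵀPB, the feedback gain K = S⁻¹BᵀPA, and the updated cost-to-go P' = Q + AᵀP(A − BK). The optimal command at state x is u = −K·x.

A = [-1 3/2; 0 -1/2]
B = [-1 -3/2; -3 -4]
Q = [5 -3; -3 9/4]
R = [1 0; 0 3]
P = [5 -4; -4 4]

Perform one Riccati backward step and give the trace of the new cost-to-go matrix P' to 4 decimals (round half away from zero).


16.0524

BᵀP = [7.0000 -8.0000; 8.5000 -10.0000]
S = R + BᵀPB = [1 0; 0 3] + [17.0000 21.5000; 21.5000 27.2500] = [18.0000 21.5000; 21.5000 30.2500]
BᵀPA = [-7.0000 14.5000; -8.5000 17.7500]
K = S⁻¹·BᵀPA = [-0.3526 0.6930; -0.0304 0.0942]
A−BK = [-1.3982 2.3343; -1.1793 1.9559]
AᵀP(A−BK) = [2.2736 -3.8480; -3.8480 6.5289]
P' = Q + AᵀP(A−BK) = [7.2736 -6.8480; -6.8480 8.7789]
tr(P') = 16.0524


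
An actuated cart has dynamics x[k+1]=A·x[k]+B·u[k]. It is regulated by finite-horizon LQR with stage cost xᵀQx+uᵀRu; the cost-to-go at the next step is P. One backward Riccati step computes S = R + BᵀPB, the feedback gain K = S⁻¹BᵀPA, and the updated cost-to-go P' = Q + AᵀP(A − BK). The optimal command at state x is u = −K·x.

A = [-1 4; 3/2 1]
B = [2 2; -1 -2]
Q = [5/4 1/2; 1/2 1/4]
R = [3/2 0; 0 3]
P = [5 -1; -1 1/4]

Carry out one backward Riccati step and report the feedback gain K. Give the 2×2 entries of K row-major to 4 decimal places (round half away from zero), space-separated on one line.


BᵀP = [11.0000 -2.2500; 12.0000 -2.5000]
S = R + BᵀPB = [3/2 0; 0 3] + [24.2500 26.5000; 26.5000 29.0000] = [25.7500 26.5000; 26.5000 32.0000]
BᵀPA = [-14.3750 41.7500; -15.7500 45.5000]
K = S⁻¹·BᵀPA = [-0.3501 1.0698; -0.2023 0.5359]
A−BK = [0.1047 0.7885; 0.7454 3.1417]
AᵀP(A−BK) = [0.3442 -0.8054; -0.8054 3.2002]
P' = Q + AᵀP(A−BK) = [1.5942 -0.3054; -0.3054 3.4502]
tr(P') = 5.0444

-0.3501 1.0698 -0.2023 0.5359


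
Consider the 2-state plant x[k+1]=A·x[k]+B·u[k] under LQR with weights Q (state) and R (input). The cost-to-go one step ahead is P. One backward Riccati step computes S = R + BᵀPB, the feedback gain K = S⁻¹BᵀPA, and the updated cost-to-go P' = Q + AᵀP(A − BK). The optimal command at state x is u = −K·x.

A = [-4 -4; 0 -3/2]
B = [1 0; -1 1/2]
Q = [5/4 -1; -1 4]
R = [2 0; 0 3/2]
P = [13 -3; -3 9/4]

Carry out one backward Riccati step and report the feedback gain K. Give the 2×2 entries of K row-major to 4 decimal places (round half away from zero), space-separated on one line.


BᵀP = [16.0000 -5.2500; -1.5000 1.1250]
S = R + BᵀPB = [2 0; 0 3/2] + [21.2500 -2.6250; -2.6250 0.5625] = [23.2500 -2.6250; -2.6250 2.0625]
BᵀPA = [-64.0000 -56.1250; 6.0000 4.3125]
K = S⁻¹·BᵀPA = [-2.8311 -2.5434; -0.6941 -1.1461]
A−BK = [-1.1689 -1.4566; -2.4840 -3.4703]
AᵀP(A−BK) = [30.9772 34.1005; 34.1005 39.2580]
P' = Q + AᵀP(A−BK) = [32.2272 33.1005; 33.1005 43.2580]
tr(P') = 75.4852

-2.8311 -2.5434 -0.6941 -1.1461


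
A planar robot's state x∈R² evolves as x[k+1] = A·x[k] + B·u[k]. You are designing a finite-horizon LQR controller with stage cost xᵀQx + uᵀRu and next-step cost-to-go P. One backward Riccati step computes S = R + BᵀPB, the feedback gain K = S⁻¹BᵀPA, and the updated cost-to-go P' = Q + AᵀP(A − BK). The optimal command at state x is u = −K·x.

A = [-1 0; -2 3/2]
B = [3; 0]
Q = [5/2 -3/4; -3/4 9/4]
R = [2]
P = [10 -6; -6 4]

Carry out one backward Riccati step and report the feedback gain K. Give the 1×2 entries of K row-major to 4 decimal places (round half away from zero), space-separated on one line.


0.0652 -0.2935

BᵀP = [30.0000 -18.0000]
S = R + BᵀPB = [2] + [90.0000] = [92.0000]
BᵀPA = [6.0000 -27.0000]
K = S⁻¹·BᵀPA = [0.0652 -0.2935]
A−BK = [-1.1957 0.8804; -2.0000 1.5000]
AᵀP(A−BK) = [1.6087 -1.2391; -1.2391 1.0761]
P' = Q + AᵀP(A−BK) = [4.1087 -1.9891; -1.9891 3.3261]
tr(P') = 7.4348


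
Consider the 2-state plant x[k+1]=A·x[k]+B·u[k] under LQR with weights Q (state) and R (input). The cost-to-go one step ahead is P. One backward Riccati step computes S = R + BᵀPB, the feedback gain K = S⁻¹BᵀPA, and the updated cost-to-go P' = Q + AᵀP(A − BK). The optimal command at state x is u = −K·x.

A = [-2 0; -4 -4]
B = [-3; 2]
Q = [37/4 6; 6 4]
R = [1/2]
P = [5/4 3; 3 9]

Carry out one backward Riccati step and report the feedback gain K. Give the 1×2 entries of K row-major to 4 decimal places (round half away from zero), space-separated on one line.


-3.4468 -3.0638

BᵀP = [2.2500 9.0000]
S = R + BᵀPB = [1/2] + [11.2500] = [11.7500]
BᵀPA = [-40.5000 -36.0000]
K = S⁻¹·BᵀPA = [-3.4468 -3.0638]
A−BK = [-12.3404 -9.1915; 2.8936 2.1277]
AᵀP(A−BK) = [57.4043 43.9149; 43.9149 33.7021]
P' = Q + AᵀP(A−BK) = [66.6543 49.9149; 49.9149 37.7021]
tr(P') = 104.3564


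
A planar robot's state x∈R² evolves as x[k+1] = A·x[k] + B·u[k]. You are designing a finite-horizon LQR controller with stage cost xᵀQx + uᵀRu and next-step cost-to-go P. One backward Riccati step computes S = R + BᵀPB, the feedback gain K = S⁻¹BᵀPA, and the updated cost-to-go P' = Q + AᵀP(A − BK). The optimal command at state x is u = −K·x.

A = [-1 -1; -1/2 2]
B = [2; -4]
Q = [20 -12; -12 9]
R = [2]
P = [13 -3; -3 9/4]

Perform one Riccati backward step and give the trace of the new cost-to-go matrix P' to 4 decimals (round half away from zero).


BᵀP = [38.0000 -15.0000]
S = R + BᵀPB = [2] + [136.0000] = [138.0000]
BᵀPA = [-30.5000 -68.0000]
K = S⁻¹·BᵀPA = [-0.2210 -0.4928]
A−BK = [-0.5580 -0.0145; -1.3841 0.0290]
AᵀP(A−BK) = [3.8216 0.2210; 0.2210 0.4928]
P' = Q + AᵀP(A−BK) = [23.8216 -11.7790; -11.7790 9.4928]
tr(P') = 33.3143

33.3143


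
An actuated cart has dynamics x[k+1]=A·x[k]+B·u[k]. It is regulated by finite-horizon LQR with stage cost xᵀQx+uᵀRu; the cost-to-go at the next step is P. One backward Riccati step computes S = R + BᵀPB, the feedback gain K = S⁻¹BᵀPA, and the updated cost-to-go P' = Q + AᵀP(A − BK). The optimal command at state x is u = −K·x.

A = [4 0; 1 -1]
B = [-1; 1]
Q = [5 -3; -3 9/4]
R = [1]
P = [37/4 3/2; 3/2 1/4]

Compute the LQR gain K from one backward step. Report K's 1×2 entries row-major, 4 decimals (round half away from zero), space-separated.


BᵀP = [-7.7500 -1.2500]
S = R + BᵀPB = [1] + [6.5000] = [7.5000]
BᵀPA = [-32.2500 1.2500]
K = S⁻¹·BᵀPA = [-4.3000 0.1667]
A−BK = [-0.3000 0.1667; 5.3000 -1.1667]
AᵀP(A−BK) = [21.5750 -0.8750; -0.8750 0.0417]
P' = Q + AᵀP(A−BK) = [26.5750 -3.8750; -3.8750 2.2917]
tr(P') = 28.8667

-4.3000 0.1667


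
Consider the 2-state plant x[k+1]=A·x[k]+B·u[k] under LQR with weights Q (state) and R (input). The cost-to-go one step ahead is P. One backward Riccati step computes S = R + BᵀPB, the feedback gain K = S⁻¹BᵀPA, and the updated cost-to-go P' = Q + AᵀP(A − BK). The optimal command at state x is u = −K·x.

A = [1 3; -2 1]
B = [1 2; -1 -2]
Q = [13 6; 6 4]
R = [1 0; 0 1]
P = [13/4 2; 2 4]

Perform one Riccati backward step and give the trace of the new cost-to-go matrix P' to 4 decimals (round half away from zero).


64.6232

BᵀP = [1.2500 -2.0000; 2.5000 -4.0000]
S = R + BᵀPB = [1 0; 0 1] + [3.2500 6.5000; 6.5000 13.0000] = [4.2500 6.5000; 6.5000 14.0000]
BᵀPA = [5.2500 1.7500; 10.5000 3.5000]
K = S⁻¹·BᵀPA = [0.3043 0.1014; 0.6087 0.2029]
A−BK = [-0.5217 2.4928; -0.4783 1.5072]
AᵀP(A−BK) = [3.2609 -10.9130; -10.9130 44.3623]
P' = Q + AᵀP(A−BK) = [16.2609 -4.9130; -4.9130 48.3623]
tr(P') = 64.6232


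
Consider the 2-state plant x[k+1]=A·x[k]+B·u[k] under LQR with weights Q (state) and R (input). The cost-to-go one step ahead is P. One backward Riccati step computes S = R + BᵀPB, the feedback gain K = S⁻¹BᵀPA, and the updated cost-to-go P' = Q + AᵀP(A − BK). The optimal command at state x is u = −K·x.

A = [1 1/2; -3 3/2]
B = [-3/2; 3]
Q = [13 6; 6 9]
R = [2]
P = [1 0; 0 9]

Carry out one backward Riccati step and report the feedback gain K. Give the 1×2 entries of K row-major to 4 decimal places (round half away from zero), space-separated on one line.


-0.9677 0.4663

BᵀP = [-1.5000 27.0000]
S = R + BᵀPB = [2] + [83.2500] = [85.2500]
BᵀPA = [-82.5000 39.7500]
K = S⁻¹·BᵀPA = [-0.9677 0.4663]
A−BK = [-0.4516 1.1994; -0.0968 0.1012]
AᵀP(A−BK) = [2.1613 -1.5323; -1.5323 1.9655]
P' = Q + AᵀP(A−BK) = [15.1613 4.4677; 4.4677 10.9655]
tr(P') = 26.1268


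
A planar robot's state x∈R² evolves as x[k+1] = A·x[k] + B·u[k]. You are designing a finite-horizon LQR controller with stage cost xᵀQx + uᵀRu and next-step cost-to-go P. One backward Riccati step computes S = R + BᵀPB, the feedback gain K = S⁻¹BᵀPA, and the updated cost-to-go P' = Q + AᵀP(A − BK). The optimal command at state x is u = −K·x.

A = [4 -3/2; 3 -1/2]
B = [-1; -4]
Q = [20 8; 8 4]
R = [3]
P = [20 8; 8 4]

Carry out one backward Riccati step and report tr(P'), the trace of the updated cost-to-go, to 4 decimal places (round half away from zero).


BᵀP = [-52.0000 -24.0000]
S = R + BᵀPB = [3] + [148.0000] = [151.0000]
BᵀPA = [-280.0000 90.0000]
K = S⁻¹·BᵀPA = [-1.8543 0.5960]
A−BK = [2.1457 -0.9040; -4.4172 1.8841]
AᵀP(A−BK) = [28.7947 -11.1126; -11.1126 4.3576]
P' = Q + AᵀP(A−BK) = [48.7947 -3.1126; -3.1126 8.3576]
tr(P') = 57.1523

57.1523


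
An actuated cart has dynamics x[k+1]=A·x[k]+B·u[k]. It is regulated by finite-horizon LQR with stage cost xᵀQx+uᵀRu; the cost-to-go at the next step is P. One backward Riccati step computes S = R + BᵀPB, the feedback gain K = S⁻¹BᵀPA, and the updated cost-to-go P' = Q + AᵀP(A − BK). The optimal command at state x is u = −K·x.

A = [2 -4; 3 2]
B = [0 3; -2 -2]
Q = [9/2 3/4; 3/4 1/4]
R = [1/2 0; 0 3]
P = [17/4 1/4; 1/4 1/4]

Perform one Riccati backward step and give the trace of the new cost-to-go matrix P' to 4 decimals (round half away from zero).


BᵀP = [-0.5000 -0.5000; 12.2500 0.2500]
S = R + BᵀPB = [1/2 0; 0 3] + [1.0000 -0.5000; -0.5000 36.2500] = [1.5000 -0.5000; -0.5000 39.2500]
BᵀPA = [-2.5000 1.0000; 25.2500 -48.5000]
K = S⁻¹·BᵀPA = [-1.4584 0.2559; 0.6247 -1.2324]
A−BK = [0.1258 -0.3028; 1.3326 0.0469]
AᵀP(A−BK) = [2.8294 -2.7420; -2.7420 4.9723]
P' = Q + AᵀP(A−BK) = [7.3294 -1.9920; -1.9920 5.2223]
tr(P') = 12.5517

12.5517


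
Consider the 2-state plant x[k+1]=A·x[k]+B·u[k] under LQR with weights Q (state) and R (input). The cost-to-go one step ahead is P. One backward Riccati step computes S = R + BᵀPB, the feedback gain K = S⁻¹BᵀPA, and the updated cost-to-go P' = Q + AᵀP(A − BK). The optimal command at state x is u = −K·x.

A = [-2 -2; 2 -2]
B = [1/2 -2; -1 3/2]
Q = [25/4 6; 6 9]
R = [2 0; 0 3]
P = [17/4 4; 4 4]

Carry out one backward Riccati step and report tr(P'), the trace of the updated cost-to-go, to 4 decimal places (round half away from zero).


50.9110

BᵀP = [-1.8750 -2.0000; -2.5000 -2.0000]
S = R + BᵀPB = [2 0; 0 3] + [1.0625 0.7500; 0.7500 2.0000] = [3.0625 0.7500; 0.7500 5.0000]
BᵀPA = [-0.2500 7.7500; 1.0000 9.0000]
K = S⁻¹·BᵀPA = [-0.1356 2.1695; 0.2203 1.4746]
A−BK = [-1.4915 -0.1356; 1.5339 -2.0424]
AᵀP(A−BK) = [0.7458 0.0678; 0.0678 34.9153]
P' = Q + AᵀP(A−BK) = [6.9958 6.0678; 6.0678 43.9153]
tr(P') = 50.9110


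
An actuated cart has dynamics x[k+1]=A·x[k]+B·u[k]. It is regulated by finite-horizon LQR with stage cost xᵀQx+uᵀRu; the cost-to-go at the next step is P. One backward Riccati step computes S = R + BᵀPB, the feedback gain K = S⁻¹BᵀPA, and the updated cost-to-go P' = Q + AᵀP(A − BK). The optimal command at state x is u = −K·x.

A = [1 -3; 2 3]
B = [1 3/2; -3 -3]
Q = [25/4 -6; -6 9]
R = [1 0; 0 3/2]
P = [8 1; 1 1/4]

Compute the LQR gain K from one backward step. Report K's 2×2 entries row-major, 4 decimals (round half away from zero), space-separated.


BᵀP = [5.0000 0.2500; 9.0000 0.7500]
S = R + BᵀPB = [1 0; 0 3/2] + [4.2500 6.7500; 6.7500 11.2500] = [5.2500 6.7500; 6.7500 12.7500]
BᵀPA = [5.5000 -14.2500; 10.5000 -24.7500]
K = S⁻¹·BᵀPA = [-0.0351 -0.6842; 0.8421 -1.5789]
A−BK = [-0.2281 0.0526; 4.4211 -3.7895]
AᵀP(A−BK) = [4.3509 -5.1579; -5.1579 7.4211]
P' = Q + AᵀP(A−BK) = [10.6009 -11.1579; -11.1579 16.4211]
tr(P') = 27.0219

-0.0351 -0.6842 0.8421 -1.5789


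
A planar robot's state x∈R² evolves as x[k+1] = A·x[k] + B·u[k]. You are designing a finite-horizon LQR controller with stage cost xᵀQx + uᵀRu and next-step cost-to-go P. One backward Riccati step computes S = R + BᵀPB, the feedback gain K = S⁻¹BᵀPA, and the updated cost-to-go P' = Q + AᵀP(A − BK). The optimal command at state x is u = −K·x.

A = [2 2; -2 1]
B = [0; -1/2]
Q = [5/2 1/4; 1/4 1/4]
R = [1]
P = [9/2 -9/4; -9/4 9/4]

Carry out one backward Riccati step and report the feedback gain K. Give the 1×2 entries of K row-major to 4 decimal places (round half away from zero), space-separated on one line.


2.8800 0.7200

BᵀP = [1.1250 -1.1250]
S = R + BᵀPB = [1] + [0.5625] = [1.5625]
BᵀPA = [4.5000 1.1250]
K = S⁻¹·BᵀPA = [2.8800 0.7200]
A−BK = [2.0000 2.0000; -0.5600 1.3600]
AᵀP(A−BK) = [32.0400 14.7600; 14.7600 10.4400]
P' = Q + AᵀP(A−BK) = [34.5400 15.0100; 15.0100 10.6900]
tr(P') = 45.2300


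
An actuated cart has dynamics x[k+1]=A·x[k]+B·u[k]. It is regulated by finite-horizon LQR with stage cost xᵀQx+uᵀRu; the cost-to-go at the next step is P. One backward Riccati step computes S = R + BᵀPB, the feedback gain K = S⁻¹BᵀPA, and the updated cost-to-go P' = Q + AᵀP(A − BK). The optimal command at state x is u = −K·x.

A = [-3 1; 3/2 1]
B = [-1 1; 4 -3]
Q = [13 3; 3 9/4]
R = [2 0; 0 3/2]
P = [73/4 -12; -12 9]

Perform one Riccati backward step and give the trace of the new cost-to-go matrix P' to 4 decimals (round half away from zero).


25.7683

BᵀP = [-66.2500 48.0000; 54.2500 -39.0000]
S = R + BᵀPB = [2 0; 0 3/2] + [258.2500 -210.2500; -210.2500 171.2500] = [260.2500 -210.2500; -210.2500 172.7500]
BᵀPA = [270.7500 -18.2500; -221.2500 15.2500]
K = S⁻¹·BᵀPA = [0.3376 0.0712; -0.8699 0.1749]
A−BK = [-1.7925 0.8963; -2.4600 1.2400]
AᵀP(A−BK) = [8.6366 -3.8233; -3.8233 1.8817]
P' = Q + AᵀP(A−BK) = [21.6366 -0.8233; -0.8233 4.1317]
tr(P') = 25.7683


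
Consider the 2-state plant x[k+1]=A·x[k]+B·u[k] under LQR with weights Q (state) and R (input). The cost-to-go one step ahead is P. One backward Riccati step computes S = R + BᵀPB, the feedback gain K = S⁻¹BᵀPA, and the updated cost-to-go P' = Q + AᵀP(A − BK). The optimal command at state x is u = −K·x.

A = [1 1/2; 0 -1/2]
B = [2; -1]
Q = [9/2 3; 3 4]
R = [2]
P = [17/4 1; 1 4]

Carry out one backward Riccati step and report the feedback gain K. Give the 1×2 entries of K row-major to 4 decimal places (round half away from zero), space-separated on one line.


0.3947 0.2500

BᵀP = [7.5000 -2.0000]
S = R + BᵀPB = [2] + [17.0000] = [19.0000]
BᵀPA = [7.5000 4.7500]
K = S⁻¹·BᵀPA = [0.3947 0.2500]
A−BK = [0.2105 0.0000; 0.3947 -0.2500]
AᵀP(A−BK) = [1.2895 -0.2500; -0.2500 0.3750]
P' = Q + AᵀP(A−BK) = [5.7895 2.7500; 2.7500 4.3750]
tr(P') = 10.1645


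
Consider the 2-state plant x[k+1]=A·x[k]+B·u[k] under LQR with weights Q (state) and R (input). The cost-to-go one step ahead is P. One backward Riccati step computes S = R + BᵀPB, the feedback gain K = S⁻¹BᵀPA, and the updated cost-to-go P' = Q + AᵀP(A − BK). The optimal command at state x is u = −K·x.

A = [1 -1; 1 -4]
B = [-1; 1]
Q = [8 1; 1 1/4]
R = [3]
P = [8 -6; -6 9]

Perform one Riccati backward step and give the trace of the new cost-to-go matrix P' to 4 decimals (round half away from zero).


BᵀP = [-14.0000 15.0000]
S = R + BᵀPB = [3] + [29.0000] = [32.0000]
BᵀPA = [1.0000 -46.0000]
K = S⁻¹·BᵀPA = [0.0313 -1.4375]
A−BK = [1.0313 -2.4375; 0.9688 -2.5625]
AᵀP(A−BK) = [4.9688 -12.5625; -12.5625 37.8750]
P' = Q + AᵀP(A−BK) = [12.9688 -11.5625; -11.5625 38.1250]
tr(P') = 51.0938

51.0938


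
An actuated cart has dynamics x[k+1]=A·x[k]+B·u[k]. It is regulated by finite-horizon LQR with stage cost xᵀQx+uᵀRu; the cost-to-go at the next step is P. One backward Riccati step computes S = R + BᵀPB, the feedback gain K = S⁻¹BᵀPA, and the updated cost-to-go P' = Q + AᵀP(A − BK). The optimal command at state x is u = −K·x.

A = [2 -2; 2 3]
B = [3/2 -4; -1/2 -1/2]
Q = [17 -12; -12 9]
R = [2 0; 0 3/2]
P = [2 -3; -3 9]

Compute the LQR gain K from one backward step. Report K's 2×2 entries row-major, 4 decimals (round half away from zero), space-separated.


-1.4101 -2.8372 -0.7173 -0.1180

BᵀP = [4.5000 -9.0000; -6.5000 7.5000]
S = R + BᵀPB = [2 0; 0 3/2] + [11.2500 -13.5000; -13.5000 22.2500] = [13.2500 -13.5000; -13.5000 23.7500]
BᵀPA = [-9.0000 -36.0000; 2.0000 35.5000]
K = S⁻¹·BᵀPA = [-1.4101 -2.8372; -0.7173 -0.1180]
A−BK = [1.2459 1.7839; 0.9363 1.5224]
AᵀP(A−BK) = [8.7437 14.7013; 14.7013 27.0496]
P' = Q + AᵀP(A−BK) = [25.7437 2.7013; 2.7013 36.0496]
tr(P') = 61.7933


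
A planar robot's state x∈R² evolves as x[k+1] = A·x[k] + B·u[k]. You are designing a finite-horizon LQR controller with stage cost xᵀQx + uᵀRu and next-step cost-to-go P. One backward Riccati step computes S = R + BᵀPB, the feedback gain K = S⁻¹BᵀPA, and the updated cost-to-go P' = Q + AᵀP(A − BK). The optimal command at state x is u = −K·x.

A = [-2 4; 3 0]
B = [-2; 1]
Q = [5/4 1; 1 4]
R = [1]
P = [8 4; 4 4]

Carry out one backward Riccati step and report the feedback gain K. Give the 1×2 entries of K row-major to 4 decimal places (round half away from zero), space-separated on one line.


0.5714 -2.2857

BᵀP = [-12.0000 -4.0000]
S = R + BᵀPB = [1] + [20.0000] = [21.0000]
BᵀPA = [12.0000 -48.0000]
K = S⁻¹·BᵀPA = [0.5714 -2.2857]
A−BK = [-0.8571 -0.5714; 2.4286 2.2857]
AᵀP(A−BK) = [13.1429 11.4286; 11.4286 18.2857]
P' = Q + AᵀP(A−BK) = [14.3929 12.4286; 12.4286 22.2857]
tr(P') = 36.6786


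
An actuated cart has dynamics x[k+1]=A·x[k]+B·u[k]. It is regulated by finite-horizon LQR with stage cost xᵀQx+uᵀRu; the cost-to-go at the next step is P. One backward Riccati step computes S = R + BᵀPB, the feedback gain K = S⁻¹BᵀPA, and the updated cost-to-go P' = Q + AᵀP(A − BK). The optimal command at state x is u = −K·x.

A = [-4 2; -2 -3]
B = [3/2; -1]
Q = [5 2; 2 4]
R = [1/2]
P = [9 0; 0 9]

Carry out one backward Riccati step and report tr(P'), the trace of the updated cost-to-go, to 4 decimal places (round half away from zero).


BᵀP = [13.5000 -9.0000]
S = R + BᵀPB = [1/2] + [29.2500] = [29.7500]
BᵀPA = [-36.0000 54.0000]
K = S⁻¹·BᵀPA = [-1.2101 1.8151]
A−BK = [-2.1849 -0.7227; -3.2101 -1.1849]
AᵀP(A−BK) = [136.4370 47.3445; 47.3445 18.9832]
P' = Q + AᵀP(A−BK) = [141.4370 49.3445; 49.3445 22.9832]
tr(P') = 164.4202

164.4202


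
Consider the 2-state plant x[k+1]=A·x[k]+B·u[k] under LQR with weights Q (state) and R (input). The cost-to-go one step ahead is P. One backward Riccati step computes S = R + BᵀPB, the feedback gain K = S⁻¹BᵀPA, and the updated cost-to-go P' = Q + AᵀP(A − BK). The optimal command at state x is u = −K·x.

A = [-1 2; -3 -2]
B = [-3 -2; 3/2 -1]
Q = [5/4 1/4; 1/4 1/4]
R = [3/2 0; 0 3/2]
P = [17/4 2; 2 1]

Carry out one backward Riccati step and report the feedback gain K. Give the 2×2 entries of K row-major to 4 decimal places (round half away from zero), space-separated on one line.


BᵀP = [-9.7500 -4.5000; -10.5000 -5.0000]
S = R + BᵀPB = [3/2 0; 0 3/2] + [22.5000 24.0000; 24.0000 26.0000] = [24.0000 24.0000; 24.0000 27.5000]
BᵀPA = [23.2500 -10.5000; 25.5000 -11.0000]
K = S⁻¹·BᵀPA = [0.3259 -0.2946; 0.6429 -0.1429]
A−BK = [1.2634 0.8304; -2.8460 -1.7009]
AᵀP(A−BK) = [1.2801 -0.0067; -0.0067 0.3348]
P' = Q + AᵀP(A−BK) = [2.5301 0.2433; 0.2433 0.5848]
tr(P') = 3.1150

0.3259 -0.2946 0.6429 -0.1429


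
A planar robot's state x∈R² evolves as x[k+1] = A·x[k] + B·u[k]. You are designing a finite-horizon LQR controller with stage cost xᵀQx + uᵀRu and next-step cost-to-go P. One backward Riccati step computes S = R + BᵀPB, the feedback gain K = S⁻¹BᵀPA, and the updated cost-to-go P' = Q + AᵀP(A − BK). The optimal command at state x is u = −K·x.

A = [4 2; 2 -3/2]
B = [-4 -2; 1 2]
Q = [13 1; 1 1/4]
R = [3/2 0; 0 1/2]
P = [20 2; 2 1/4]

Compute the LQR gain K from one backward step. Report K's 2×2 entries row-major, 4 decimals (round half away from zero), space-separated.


-0.8232 -0.2730 -0.5395 -0.4334

BᵀP = [-78.0000 -7.7500; -36.0000 -3.5000]
S = R + BᵀPB = [3/2 0; 0 1/2] + [304.2500 140.5000; 140.5000 65.0000] = [305.7500 140.5000; 140.5000 65.5000]
BᵀPA = [-327.5000 -144.3750; -151.0000 -66.7500]
K = S⁻¹·BᵀPA = [-0.8232 -0.2730; -0.5395 -0.4334]
A−BK = [-0.3719 0.0410; 3.9022 -0.3601]
AᵀP(A−BK) = [1.9302 0.3856; 0.3856 0.2127]
P' = Q + AᵀP(A−BK) = [14.9302 1.3856; 1.3856 0.4627]
tr(P') = 15.3929


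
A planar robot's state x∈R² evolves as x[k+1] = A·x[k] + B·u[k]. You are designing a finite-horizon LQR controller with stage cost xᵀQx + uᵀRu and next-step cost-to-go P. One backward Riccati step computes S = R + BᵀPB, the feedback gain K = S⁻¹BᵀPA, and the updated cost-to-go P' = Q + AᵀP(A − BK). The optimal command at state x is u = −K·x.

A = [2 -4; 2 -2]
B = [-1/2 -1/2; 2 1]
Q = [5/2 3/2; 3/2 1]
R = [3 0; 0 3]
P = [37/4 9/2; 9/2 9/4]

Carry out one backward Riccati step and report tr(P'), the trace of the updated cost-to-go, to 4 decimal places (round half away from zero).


BᵀP = [4.3750 2.2500; -0.1250 0.0000]
S = R + BᵀPB = [3 0; 0 3] + [2.3125 0.0625; 0.0625 0.0625] = [5.3125 0.0625; 0.0625 3.0625]
BᵀPA = [13.2500 -22.0000; -0.2500 0.5000]
K = S⁻¹·BᵀPA = [2.4957 -4.1441; -0.1326 0.2478]
A−BK = [3.1816 -5.9481; -2.8588 6.0403]
AᵀP(A−BK) = [48.8991 -82.0288; -82.0288 137.7061]
P' = Q + AᵀP(A−BK) = [51.3991 -80.5288; -80.5288 138.7061]
tr(P') = 190.1052

190.1052


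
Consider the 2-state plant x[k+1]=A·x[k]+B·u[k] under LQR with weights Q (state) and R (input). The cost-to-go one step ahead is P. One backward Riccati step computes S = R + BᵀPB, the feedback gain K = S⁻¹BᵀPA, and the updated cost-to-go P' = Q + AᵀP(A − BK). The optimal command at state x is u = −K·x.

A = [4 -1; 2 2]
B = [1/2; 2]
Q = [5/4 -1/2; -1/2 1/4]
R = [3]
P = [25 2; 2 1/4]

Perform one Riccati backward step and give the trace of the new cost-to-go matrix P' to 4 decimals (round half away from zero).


BᵀP = [16.5000 1.5000]
S = R + BᵀPB = [3] + [11.2500] = [14.2500]
BᵀPA = [69.0000 -13.5000]
K = S⁻¹·BᵀPA = [4.8421 -0.9474]
A−BK = [1.5789 -0.5263; -7.6842 3.8947]
AᵀP(A−BK) = [98.8947 -21.6316; -21.6316 5.2105]
P' = Q + AᵀP(A−BK) = [100.1447 -22.1316; -22.1316 5.4605]
tr(P') = 105.6053

105.6053


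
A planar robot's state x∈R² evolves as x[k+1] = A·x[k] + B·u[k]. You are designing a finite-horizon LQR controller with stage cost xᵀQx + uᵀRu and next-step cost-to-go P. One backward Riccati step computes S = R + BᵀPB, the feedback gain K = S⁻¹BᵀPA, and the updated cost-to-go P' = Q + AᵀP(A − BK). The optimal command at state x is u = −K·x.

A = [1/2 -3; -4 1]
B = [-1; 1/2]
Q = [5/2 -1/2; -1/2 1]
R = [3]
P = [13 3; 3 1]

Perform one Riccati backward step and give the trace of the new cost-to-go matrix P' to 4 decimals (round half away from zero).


32.1038

BᵀP = [-11.5000 -2.5000]
S = R + BᵀPB = [3] + [10.2500] = [13.2500]
BᵀPA = [4.2500 32.0000]
K = S⁻¹·BᵀPA = [0.3208 2.4151]
A−BK = [0.8208 -0.5849; -4.1604 -0.2075]
AᵀP(A−BK) = [5.8868 3.7358; 3.7358 22.7170]
P' = Q + AᵀP(A−BK) = [8.3868 3.2358; 3.2358 23.7170]
tr(P') = 32.1038


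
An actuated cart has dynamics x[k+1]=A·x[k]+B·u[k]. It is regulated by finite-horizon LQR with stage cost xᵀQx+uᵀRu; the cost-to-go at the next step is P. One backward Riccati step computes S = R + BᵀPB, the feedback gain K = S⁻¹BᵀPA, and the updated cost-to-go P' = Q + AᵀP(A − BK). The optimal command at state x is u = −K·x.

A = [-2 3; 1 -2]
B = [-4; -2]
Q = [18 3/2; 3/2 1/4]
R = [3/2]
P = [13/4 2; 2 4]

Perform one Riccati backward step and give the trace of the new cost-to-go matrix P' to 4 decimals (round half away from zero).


41.7512

BᵀP = [-17.0000 -16.0000]
S = R + BᵀPB = [3/2] + [100.0000] = [101.5000]
BᵀPA = [18.0000 -19.0000]
K = S⁻¹·BᵀPA = [0.1773 -0.1872]
A−BK = [-1.2906 2.2512; 1.3547 -2.3744]
AᵀP(A−BK) = [5.8079 -10.1305; -10.1305 17.6933]
P' = Q + AᵀP(A−BK) = [23.8079 -8.6305; -8.6305 17.9433]
tr(P') = 41.7512


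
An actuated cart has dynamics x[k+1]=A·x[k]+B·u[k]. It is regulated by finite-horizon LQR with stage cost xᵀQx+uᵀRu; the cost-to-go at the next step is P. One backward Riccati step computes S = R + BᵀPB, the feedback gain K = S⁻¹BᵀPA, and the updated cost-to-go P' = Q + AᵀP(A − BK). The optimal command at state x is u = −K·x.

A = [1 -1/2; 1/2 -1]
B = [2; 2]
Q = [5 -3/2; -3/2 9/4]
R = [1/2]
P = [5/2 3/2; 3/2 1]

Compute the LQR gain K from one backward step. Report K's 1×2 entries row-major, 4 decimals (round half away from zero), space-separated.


0.3962 -0.3396

BᵀP = [8.0000 5.0000]
S = R + BᵀPB = [1/2] + [26.0000] = [26.5000]
BᵀPA = [10.5000 -9.0000]
K = S⁻¹·BᵀPA = [0.3962 -0.3396]
A−BK = [0.2075 0.1792; -0.2925 -0.3208]
AᵀP(A−BK) = [0.0896 -0.0590; -0.0590 0.0684]
P' = Q + AᵀP(A−BK) = [5.0896 -1.5590; -1.5590 2.3184]
tr(P') = 7.4080


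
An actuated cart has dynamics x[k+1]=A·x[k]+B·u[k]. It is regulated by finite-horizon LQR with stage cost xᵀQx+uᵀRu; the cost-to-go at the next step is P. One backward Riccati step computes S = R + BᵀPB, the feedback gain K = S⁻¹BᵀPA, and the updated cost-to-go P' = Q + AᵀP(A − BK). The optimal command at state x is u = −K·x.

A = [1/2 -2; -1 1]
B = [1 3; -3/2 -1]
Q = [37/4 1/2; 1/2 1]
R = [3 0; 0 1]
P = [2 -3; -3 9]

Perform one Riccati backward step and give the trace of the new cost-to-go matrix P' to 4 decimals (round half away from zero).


11.5266

BᵀP = [6.5000 -16.5000; 9.0000 -18.0000]
S = R + BᵀPB = [3 0; 0 1] + [31.2500 36.0000; 36.0000 45.0000] = [34.2500 36.0000; 36.0000 46.0000]
BᵀPA = [19.7500 -29.5000; 22.5000 -36.0000]
K = S⁻¹·BᵀPA = [0.3524 -0.2182; 0.2133 -0.6118]
A−BK = [-0.4924 0.0537; -0.2581 0.0608]
AᵀP(A−BK) = [0.7399 -0.4240; -0.4240 0.5367]
P' = Q + AᵀP(A−BK) = [9.9899 0.0760; 0.0760 1.5367]
tr(P') = 11.5266


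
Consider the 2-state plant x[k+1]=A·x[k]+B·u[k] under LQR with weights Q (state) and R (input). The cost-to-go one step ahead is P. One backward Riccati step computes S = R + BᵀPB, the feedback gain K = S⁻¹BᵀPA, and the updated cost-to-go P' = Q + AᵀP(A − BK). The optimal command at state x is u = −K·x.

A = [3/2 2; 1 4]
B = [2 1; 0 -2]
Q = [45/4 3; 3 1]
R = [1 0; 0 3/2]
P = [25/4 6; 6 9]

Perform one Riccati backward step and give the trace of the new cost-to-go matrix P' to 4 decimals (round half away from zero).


23.1211

BᵀP = [12.5000 12.0000; -5.7500 -12.0000]
S = R + BᵀPB = [1 0; 0 3/2] + [25.0000 -11.5000; -11.5000 18.2500] = [26.0000 -11.5000; -11.5000 19.7500]
BᵀPA = [30.7500 73.0000; -20.6250 -59.5000]
K = S⁻¹·BᵀPA = [0.9708 1.9869; -0.4790 -1.8557]
A−BK = [0.0374 -0.1180; 0.0420 0.2885]
AᵀP(A−BK) = [1.3301 3.3787; 3.3787 9.5410]
P' = Q + AᵀP(A−BK) = [12.5801 6.3787; 6.3787 10.5410]
tr(P') = 23.1211


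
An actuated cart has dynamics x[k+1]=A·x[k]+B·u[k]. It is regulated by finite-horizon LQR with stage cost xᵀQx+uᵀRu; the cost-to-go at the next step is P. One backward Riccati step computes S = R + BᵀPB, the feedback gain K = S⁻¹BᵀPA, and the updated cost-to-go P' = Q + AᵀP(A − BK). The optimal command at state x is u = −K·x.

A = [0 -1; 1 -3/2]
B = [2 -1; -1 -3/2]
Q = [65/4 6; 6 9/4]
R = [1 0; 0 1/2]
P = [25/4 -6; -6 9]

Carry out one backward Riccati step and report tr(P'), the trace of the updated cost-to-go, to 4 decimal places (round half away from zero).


19.1395

BᵀP = [18.5000 -21.0000; 2.7500 -7.5000]
S = R + BᵀPB = [1 0; 0 1/2] + [58.0000 13.0000; 13.0000 8.5000] = [59.0000 13.0000; 13.0000 9.0000]
BᵀPA = [-21.0000 13.0000; -7.5000 8.5000]
K = S⁻¹·BᵀPA = [-0.2528 0.0180; -0.4682 0.9185]
A−BK = [0.0373 -0.1174; 0.0449 -0.1043]
AᵀP(A−BK) = [0.1802 -0.2341; -0.2341 0.4593]
P' = Q + AᵀP(A−BK) = [16.4302 5.7659; 5.7659 2.7093]
tr(P') = 19.1395


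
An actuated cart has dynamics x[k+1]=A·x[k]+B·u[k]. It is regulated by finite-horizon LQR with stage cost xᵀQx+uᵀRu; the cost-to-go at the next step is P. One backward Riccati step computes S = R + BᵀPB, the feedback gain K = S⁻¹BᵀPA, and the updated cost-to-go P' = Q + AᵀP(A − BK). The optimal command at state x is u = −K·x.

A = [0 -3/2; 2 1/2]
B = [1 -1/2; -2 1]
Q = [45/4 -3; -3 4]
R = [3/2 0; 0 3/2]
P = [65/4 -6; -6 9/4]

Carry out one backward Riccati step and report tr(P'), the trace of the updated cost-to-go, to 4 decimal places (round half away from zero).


16.6755

BᵀP = [28.2500 -10.5000; -14.1250 5.2500]
S = R + BᵀPB = [3/2 0; 0 3/2] + [49.2500 -24.6250; -24.6250 12.3125] = [50.7500 -24.6250; -24.6250 13.8125]
BᵀPA = [-21.0000 -47.6250; 10.5000 23.8125]
K = S⁻¹·BᵀPA = [-0.3330 -0.7552; 0.1665 0.3776]
A−BK = [0.4163 -0.5560; 1.1675 -1.3880]
AᵀP(A−BK) = [0.2587 0.4259; 0.4259 1.1668]
P' = Q + AᵀP(A−BK) = [11.5087 -2.5741; -2.5741 5.1668]
tr(P') = 16.6755


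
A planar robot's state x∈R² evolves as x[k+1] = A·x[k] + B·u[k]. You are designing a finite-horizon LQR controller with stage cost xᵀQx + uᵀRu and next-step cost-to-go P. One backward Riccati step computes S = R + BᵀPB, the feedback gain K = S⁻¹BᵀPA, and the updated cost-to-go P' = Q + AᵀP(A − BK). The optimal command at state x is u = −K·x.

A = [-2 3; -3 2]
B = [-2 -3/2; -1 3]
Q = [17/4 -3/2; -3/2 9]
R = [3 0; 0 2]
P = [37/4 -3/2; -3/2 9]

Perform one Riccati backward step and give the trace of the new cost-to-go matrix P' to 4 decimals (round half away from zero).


BᵀP = [-17.0000 -6.0000; -18.3750 29.2500]
S = R + BᵀPB = [3 0; 0 2] + [40.0000 7.5000; 7.5000 115.3125] = [43.0000 7.5000; 7.5000 117.3125]
BᵀPA = [52.0000 -63.0000; -51.0000 3.3750]
K = S⁻¹·BᵀPA = [1.2996 -1.4867; -0.5178 0.1238]
A−BK = [-0.1775 0.2123; -0.1469 0.1418]
AᵀP(A−BK) = [6.0108 -6.3763; -6.3763 7.1692]
P' = Q + AᵀP(A−BK) = [10.2608 -7.8763; -7.8763 16.1692]
tr(P') = 26.4300

26.4300


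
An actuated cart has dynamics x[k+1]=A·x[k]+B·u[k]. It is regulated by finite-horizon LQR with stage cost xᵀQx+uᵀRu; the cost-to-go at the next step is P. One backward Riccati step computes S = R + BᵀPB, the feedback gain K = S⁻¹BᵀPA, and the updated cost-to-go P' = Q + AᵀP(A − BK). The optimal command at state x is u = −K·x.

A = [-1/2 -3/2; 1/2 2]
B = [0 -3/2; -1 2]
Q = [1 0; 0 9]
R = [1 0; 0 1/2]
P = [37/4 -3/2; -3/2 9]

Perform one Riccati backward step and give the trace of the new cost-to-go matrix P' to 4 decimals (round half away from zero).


10.5606

BᵀP = [1.5000 -9.0000; -16.8750 20.2500]
S = R + BᵀPB = [1 0; 0 1/2] + [9.0000 -20.2500; -20.2500 65.8125] = [10.0000 -20.2500; -20.2500 66.3125]
BᵀPA = [-5.2500 -20.2500; 18.5625 65.8125]
K = S⁻¹·BᵀPA = [0.1097 -0.0400; 0.3134 0.9802]
A−BK = [-0.0299 -0.0296; -0.0172 -0.0005]
AᵀP(A−BK) = [0.0705 0.1567; 0.1567 0.4901]
P' = Q + AᵀP(A−BK) = [1.0705 0.1567; 0.1567 9.4901]
tr(P') = 10.5606


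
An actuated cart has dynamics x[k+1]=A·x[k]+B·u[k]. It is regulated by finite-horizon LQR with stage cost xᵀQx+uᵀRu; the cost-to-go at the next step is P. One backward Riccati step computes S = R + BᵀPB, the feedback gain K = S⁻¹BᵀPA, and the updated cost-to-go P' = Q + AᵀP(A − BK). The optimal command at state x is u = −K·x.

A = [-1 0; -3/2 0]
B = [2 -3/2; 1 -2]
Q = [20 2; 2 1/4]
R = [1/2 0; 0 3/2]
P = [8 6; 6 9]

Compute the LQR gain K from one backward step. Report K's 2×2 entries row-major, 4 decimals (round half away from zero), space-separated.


-0.1568 0.0000 0.5764 0.0000

BᵀP = [22.0000 21.0000; -24.0000 -27.0000]
S = R + BᵀPB = [1/2 0; 0 3/2] + [65.0000 -75.0000; -75.0000 90.0000] = [65.5000 -75.0000; -75.0000 91.5000]
BᵀPA = [-53.5000 0.0000; 64.5000 0.0000]
K = S⁻¹·BᵀPA = [-0.1568 0.0000; 0.5764 0.0000]
A−BK = [0.1782 0.0000; -0.1904 0.0000]
AᵀP(A−BK) = [0.6838 0.0000; 0.0000 0.0000]
P' = Q + AᵀP(A−BK) = [20.6838 2.0000; 2.0000 0.2500]
tr(P') = 20.9338


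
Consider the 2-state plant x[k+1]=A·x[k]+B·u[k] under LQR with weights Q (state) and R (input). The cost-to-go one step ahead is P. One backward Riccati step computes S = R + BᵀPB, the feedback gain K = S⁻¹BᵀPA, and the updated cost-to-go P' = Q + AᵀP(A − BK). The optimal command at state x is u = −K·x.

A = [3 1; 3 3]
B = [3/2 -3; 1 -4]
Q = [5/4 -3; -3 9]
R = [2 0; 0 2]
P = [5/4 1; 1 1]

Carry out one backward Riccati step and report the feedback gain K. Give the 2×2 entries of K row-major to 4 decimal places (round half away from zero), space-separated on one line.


BᵀP = [2.8750 2.5000; -7.7500 -7.0000]
S = R + BᵀPB = [2 0; 0 2] + [6.8125 -18.6250; -18.6250 51.2500] = [8.8125 -18.6250; -18.6250 53.2500]
BᵀPA = [16.1250 10.3750; -44.2500 -28.7500]
K = S⁻¹·BᵀPA = [0.2819 0.1389; -0.7324 -0.4913]
A−BK = [0.3800 -0.6823; -0.2114 0.8958]
AᵀP(A−BK) = [1.2962 0.7692; 0.7692 0.6834]
P' = Q + AᵀP(A−BK) = [2.5462 -2.2308; -2.2308 9.6834]
tr(P') = 12.2296

0.2819 0.1389 -0.7324 -0.4913
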